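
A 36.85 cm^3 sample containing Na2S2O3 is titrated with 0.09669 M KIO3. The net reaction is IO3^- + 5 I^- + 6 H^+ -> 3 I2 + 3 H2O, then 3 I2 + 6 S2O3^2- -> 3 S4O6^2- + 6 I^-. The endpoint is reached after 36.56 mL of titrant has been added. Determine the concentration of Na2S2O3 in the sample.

0.576 M

n(KIO3) = 0.09669 x 0.03656 = 0.003535 mol.
From the balanced equation, 1 mol KIO3 reacts with 6 mol Na2S2O3, so n(Na2S2O3) = 0.003535 x 6/1 = 0.02121 mol.
[Na2S2O3] = 0.02121 / 0.03685 L = 0.576 M.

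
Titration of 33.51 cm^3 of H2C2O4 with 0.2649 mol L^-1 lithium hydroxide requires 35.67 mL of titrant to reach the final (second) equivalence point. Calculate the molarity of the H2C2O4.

0.141 M

n(LiOH) = 0.2649 x 0.03567 = 0.009449 mol.
At the final (second) equivalence point, 2 mol OH^- react per mol H2C2O4, so n(H2C2O4) = 0.009449 / 2 = 0.004724 mol.
[H2C2O4] = 0.004724 / 0.03351 L = 0.141 M.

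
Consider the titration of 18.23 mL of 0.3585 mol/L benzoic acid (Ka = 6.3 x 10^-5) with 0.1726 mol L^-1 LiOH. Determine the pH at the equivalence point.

8.63

n(C6H5COOH) = 0.3585 x 0.01823 = 0.006535 mol; V(LiOH) at equivalence = 0.006535/0.1726 = 0.03786 L.
At equivalence all the acid is converted to C6H5COO-; total volume = 0.01823 + 0.03786 = 0.05609 L, so [C6H5COO-] = 0.006535/0.05609 = 0.1165 M.
Kb = Kw/Ka = 1.0e-14 / 6.3 x 10^-5 = 1.59e-10.
[OH^-] = sqrt(Kb x [C6H5COO-]) = sqrt(1.59e-10 x 0.1165) = 4.30e-6 M.
pOH = 5.37, so pH = 14.00 - 5.37 = 8.63.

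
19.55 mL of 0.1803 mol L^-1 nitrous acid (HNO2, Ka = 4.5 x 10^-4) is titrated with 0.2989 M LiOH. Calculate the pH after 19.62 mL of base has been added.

12.78

n(acid) = 0.1803 x 0.01955 = 0.003525 mol; n(LiOH) added = 0.2989 x 0.01962 = 0.005864 mol.
Base is in excess by 0.005864 - 0.003525 = 0.002340 mol in a total volume of 0.03917 L.
[OH^-] = 0.002340/0.03917 = 0.05973 M, so pOH = 1.22 and pH = 14.00 - 1.22 = 12.78.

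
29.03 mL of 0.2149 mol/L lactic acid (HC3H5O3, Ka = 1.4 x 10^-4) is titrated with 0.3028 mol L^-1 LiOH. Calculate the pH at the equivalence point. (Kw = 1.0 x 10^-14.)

n(HC3H5O3) = 0.2149 x 0.02903 = 0.006239 mol; V(LiOH) at equivalence = 0.006239/0.3028 = 0.02060 L.
At equivalence all the acid is converted to C3H5O3-; total volume = 0.02903 + 0.02060 = 0.04963 L, so [C3H5O3-] = 0.006239/0.04963 = 0.1257 M.
Kb = Kw/Ka = 1.0e-14 / 1.4 x 10^-4 = 7.14e-11.
[OH^-] = sqrt(Kb x [C3H5O3-]) = sqrt(7.14e-11 x 0.1257) = 3.00e-6 M.
pOH = 5.52, so pH = 14.00 - 5.52 = 8.48.

8.48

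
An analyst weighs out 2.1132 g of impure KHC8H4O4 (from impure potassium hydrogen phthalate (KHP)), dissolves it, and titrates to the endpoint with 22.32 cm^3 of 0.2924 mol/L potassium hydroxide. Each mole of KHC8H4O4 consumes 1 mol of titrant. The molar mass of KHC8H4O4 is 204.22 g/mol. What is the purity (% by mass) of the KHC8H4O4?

n(KOH) = 0.2924 x 0.02232 = 0.006526 mol.
n(KHC8H4O4) = 0.006526 / 1 = 0.006526 mol.
mass of KHC8H4O4 = 0.006526 x 204.22 = 1.333 g.
% purity = 1.333 / 2.1132 x 100 = 63.1%.

63.1%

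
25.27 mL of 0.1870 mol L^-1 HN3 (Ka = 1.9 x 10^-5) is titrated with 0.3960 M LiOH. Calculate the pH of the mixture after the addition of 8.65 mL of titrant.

5.14

Initial n(HN3) = 0.1870 x 0.02527 = 0.004725 mol.
n(LiOH) added = 0.3960 x 0.008650 = 0.003425 mol, converting that many moles of HN3 to N3-.
Remaining n(HN3) = 0.001300 mol; n(N3-) = 0.003425 mol.
By Henderson-Hasselbalch, pH = pKa + log([A^-]/[HA]) = 4.72 + log(0.003425/0.001300) = 4.72 + (+0.42) = 5.14.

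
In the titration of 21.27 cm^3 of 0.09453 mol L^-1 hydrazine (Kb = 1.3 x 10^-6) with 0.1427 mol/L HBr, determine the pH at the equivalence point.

4.68

n(N2H4) = 0.09453 x 0.02127 = 0.002011 mol; V(HBr) at equivalence = 0.002011/0.1427 = 0.01409 L.
At equivalence the base is fully converted to N2H5+; total volume = 0.03536 L, so [N2H5+] = 0.002011/0.03536 = 0.05686 M.
Ka(N2H5+) = Kw/Kb = 1.0e-14 / 1.3 x 10^-6 = 7.69e-9.
[H^+] = sqrt(Ka x [N2H5+]) = sqrt(7.69e-9 x 0.05686) = 2.09e-5 M.
pH = -log(2.09e-5) = 4.68.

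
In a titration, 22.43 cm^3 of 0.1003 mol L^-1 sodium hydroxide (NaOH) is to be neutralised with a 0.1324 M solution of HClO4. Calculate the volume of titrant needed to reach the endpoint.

n(NaOH) = 0.1003 mol/L x 0.02243 L = 0.002250 mol.
At equivalence n(HClO4) = n(NaOH) = 0.002250 mol.
V(HClO4) = 0.002250 / 0.1324 = 0.01699 L = 17.0 mL.

17.0 mL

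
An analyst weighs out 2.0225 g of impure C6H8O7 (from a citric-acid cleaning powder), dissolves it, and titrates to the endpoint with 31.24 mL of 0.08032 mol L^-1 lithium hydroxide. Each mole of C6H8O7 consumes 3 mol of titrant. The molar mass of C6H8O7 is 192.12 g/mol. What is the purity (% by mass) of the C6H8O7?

7.95%

n(LiOH) = 0.08032 x 0.03124 = 0.002509 mol.
n(C6H8O7) = 0.002509 / 3 = 0.0008364 mol.
mass of C6H8O7 = 0.0008364 x 192.12 = 0.1607 g.
% purity = 0.1607 / 2.0225 x 100 = 7.95%.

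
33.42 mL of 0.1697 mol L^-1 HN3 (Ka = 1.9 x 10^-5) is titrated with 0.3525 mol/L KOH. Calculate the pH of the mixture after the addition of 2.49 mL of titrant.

Initial n(HN3) = 0.1697 x 0.03342 = 0.005671 mol.
n(KOH) added = 0.3525 x 0.002490 = 0.0008777 mol, converting that many moles of HN3 to N3-.
Remaining n(HN3) = 0.004794 mol; n(N3-) = 0.0008777 mol.
By Henderson-Hasselbalch, pH = pKa + log([A^-]/[HA]) = 4.72 + log(0.0008777/0.004794) = 4.72 + (-0.74) = 3.98.

3.98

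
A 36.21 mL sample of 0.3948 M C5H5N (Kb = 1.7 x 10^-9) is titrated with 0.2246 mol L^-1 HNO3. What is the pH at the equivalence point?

3.04

n(C5H5N) = 0.3948 x 0.03621 = 0.01430 mol; V(HNO3) at equivalence = 0.01430/0.2246 = 0.06365 L.
At equivalence the base is fully converted to C5H5NH+; total volume = 0.09986 L, so [C5H5NH+] = 0.01430/0.09986 = 0.1432 M.
Ka(C5H5NH+) = Kw/Kb = 1.0e-14 / 1.7 x 10^-9 = 5.88e-6.
[H^+] = sqrt(Ka x [C5H5NH+]) = sqrt(5.88e-6 x 0.1432) = 0.000918 M.
pH = -log(0.000918) = 3.04.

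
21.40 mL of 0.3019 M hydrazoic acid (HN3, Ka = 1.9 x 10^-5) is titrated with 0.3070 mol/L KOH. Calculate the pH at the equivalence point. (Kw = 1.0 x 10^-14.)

n(HN3) = 0.3019 x 0.02140 = 0.006461 mol; V(KOH) at equivalence = 0.006461/0.3070 = 0.02104 L.
At equivalence all the acid is converted to N3-; total volume = 0.02140 + 0.02104 = 0.04244 L, so [N3-] = 0.006461/0.04244 = 0.1522 M.
Kb = Kw/Ka = 1.0e-14 / 1.9 x 10^-5 = 5.26e-10.
[OH^-] = sqrt(Kb x [N3-]) = sqrt(5.26e-10 x 0.1522) = 8.95e-6 M.
pOH = 5.05, so pH = 14.00 - 5.05 = 8.95.

8.95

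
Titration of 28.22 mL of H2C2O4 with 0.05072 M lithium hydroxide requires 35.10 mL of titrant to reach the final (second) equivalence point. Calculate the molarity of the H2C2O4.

n(LiOH) = 0.05072 x 0.03510 = 0.001780 mol.
At the final (second) equivalence point, 2 mol OH^- react per mol H2C2O4, so n(H2C2O4) = 0.001780 / 2 = 0.0008901 mol.
[H2C2O4] = 0.0008901 / 0.02822 L = 0.0315 M.

0.0315 M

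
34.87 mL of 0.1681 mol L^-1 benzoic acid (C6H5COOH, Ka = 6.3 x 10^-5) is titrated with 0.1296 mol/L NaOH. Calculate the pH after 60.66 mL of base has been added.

12.32

n(acid) = 0.1681 x 0.03487 = 0.005862 mol; n(NaOH) added = 0.1296 x 0.06066 = 0.007862 mol.
Base is in excess by 0.007862 - 0.005862 = 0.002000 mol in a total volume of 0.09553 L.
[OH^-] = 0.002000/0.09553 = 0.02093 M, so pOH = 1.68 and pH = 14.00 - 1.68 = 12.32.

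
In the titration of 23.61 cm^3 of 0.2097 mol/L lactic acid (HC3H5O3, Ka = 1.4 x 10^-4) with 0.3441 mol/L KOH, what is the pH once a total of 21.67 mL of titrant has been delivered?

n(acid) = 0.2097 x 0.02361 = 0.004951 mol; n(KOH) added = 0.3441 x 0.02167 = 0.007457 mol.
Base is in excess by 0.007457 - 0.004951 = 0.002506 mol in a total volume of 0.04528 L.
[OH^-] = 0.002506/0.04528 = 0.05534 M, so pOH = 1.26 and pH = 14.00 - 1.26 = 12.74.

12.74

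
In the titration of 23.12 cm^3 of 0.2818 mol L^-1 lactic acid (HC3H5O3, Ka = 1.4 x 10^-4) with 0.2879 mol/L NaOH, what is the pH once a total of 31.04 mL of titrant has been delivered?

n(acid) = 0.2818 x 0.02312 = 0.006515 mol; n(NaOH) added = 0.2879 x 0.03104 = 0.008936 mol.
Base is in excess by 0.008936 - 0.006515 = 0.002421 mol in a total volume of 0.05416 L.
[OH^-] = 0.002421/0.05416 = 0.04470 M, so pOH = 1.35 and pH = 14.00 - 1.35 = 12.65.

12.65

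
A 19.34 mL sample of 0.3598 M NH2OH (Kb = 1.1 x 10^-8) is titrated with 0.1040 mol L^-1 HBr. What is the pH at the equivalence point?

n(NH2OH) = 0.3598 x 0.01934 = 0.006959 mol; V(HBr) at equivalence = 0.006959/0.1040 = 0.06691 L.
At equivalence the base is fully converted to NH3OH+; total volume = 0.08625 L, so [NH3OH+] = 0.006959/0.08625 = 0.08068 M.
Ka(NH3OH+) = Kw/Kb = 1.0e-14 / 1.1 x 10^-8 = 9.09e-7.
[H^+] = sqrt(Ka x [NH3OH+]) = sqrt(9.09e-7 x 0.08068) = 0.000271 M.
pH = -log(0.000271) = 3.57.

3.57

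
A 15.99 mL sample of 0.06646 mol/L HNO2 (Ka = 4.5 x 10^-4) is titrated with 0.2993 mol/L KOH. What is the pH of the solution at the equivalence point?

n(HNO2) = 0.06646 x 0.01599 = 0.001063 mol; V(KOH) at equivalence = 0.001063/0.2993 = 0.003551 L.
At equivalence all the acid is converted to NO2-; total volume = 0.01599 + 0.003551 = 0.01954 L, so [NO2-] = 0.001063/0.01954 = 0.05438 M.
Kb = Kw/Ka = 1.0e-14 / 4.5 x 10^-4 = 2.22e-11.
[OH^-] = sqrt(Kb x [NO2-]) = sqrt(2.22e-11 x 0.05438) = 1.10e-6 M.
pOH = 5.96, so pH = 14.00 - 5.96 = 8.04.

8.04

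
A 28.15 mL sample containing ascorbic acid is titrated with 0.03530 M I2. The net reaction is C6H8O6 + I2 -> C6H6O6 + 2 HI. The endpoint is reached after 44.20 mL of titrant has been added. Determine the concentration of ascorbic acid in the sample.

n(I2) = 0.03530 x 0.04420 = 0.001560 mol.
From the balanced equation, 1 mol I2 reacts with 1 mol ascorbic acid, so n(ascorbic acid) = 0.001560 x 1/1 = 0.001560 mol.
[ascorbic acid] = 0.001560 / 0.02815 L = 0.0554 M.

0.0554 M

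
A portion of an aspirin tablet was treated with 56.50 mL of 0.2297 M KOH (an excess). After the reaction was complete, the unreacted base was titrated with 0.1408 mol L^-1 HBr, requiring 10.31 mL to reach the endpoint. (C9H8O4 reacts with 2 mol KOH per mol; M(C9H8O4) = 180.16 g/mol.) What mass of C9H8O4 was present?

Total n(KOH) added = 0.2297 x 0.05650 = 0.01298 mol.
n(HBr) used = 0.1408 x 0.01031 = 0.001452 mol, which equals the excess n(KOH).
So n(KOH) consumed by the sample = 0.01298 - 0.001452 = 0.01153 mol.
n(C9H8O4) = 0.01153 / 2 = 0.005763 mol.
mass = 0.005763 mol x 180.16 g/mol = 1.04 g.

1.04 g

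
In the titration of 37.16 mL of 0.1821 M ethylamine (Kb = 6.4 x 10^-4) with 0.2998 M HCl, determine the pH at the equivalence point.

n(C2H5NH2) = 0.1821 x 0.03716 = 0.006767 mol; V(HCl) at equivalence = 0.006767/0.2998 = 0.02257 L.
At equivalence the base is fully converted to C2H5NH3+; total volume = 0.05973 L, so [C2H5NH3+] = 0.006767/0.05973 = 0.1133 M.
Ka(C2H5NH3+) = Kw/Kb = 1.0e-14 / 6.4 x 10^-4 = 1.56e-11.
[H^+] = sqrt(Ka x [C2H5NH3+]) = sqrt(1.56e-11 x 0.1133) = 1.33e-6 M.
pH = -log(1.33e-6) = 5.88.

5.88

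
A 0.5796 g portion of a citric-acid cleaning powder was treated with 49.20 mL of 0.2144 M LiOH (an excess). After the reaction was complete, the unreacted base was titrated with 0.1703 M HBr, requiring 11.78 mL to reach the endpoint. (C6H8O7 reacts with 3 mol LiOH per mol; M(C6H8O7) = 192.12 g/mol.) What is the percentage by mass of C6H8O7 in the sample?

Total n(LiOH) added = 0.2144 x 0.04920 = 0.01055 mol.
n(HBr) used = 0.1703 x 0.01178 = 0.002006 mol, which equals the excess n(LiOH).
So n(LiOH) consumed by the sample = 0.01055 - 0.002006 = 0.008542 mol.
n(C6H8O7) = 0.008542 / 3 = 0.002847 mol.
mass C6H8O7 = 0.002847 x 192.12 = 0.5471 g, so %C6H8O7 = 0.5471/0.5796 x 100 = 94.4%.

94.4%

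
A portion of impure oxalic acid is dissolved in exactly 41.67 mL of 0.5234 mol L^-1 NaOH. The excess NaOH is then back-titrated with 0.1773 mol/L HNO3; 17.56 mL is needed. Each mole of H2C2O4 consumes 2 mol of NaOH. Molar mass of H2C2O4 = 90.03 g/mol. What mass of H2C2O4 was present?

Total n(NaOH) added = 0.5234 x 0.04167 = 0.02181 mol.
n(HNO3) used = 0.1773 x 0.01756 = 0.003113 mol, which equals the excess n(NaOH).
So n(NaOH) consumed by the sample = 0.02181 - 0.003113 = 0.01870 mol.
n(H2C2O4) = 0.01870 / 2 = 0.009348 mol.
mass = 0.009348 mol x 90.03 g/mol = 0.842 g.

0.842 g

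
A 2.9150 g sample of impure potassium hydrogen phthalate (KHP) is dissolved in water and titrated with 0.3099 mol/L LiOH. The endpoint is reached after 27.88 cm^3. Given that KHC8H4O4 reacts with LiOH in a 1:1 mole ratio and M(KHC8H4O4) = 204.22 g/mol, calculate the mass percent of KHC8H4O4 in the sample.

n(LiOH) = 0.3099 x 0.02788 = 0.008640 mol.
n(KHC8H4O4) = 0.008640 / 1 = 0.008640 mol.
mass of KHC8H4O4 = 0.008640 x 204.22 = 1.764 g.
% purity = 1.764 / 2.9150 x 100 = 60.5%.

60.5%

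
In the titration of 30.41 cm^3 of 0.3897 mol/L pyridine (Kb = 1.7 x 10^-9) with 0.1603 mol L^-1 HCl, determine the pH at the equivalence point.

3.09

n(C5H5N) = 0.3897 x 0.03041 = 0.01185 mol; V(HCl) at equivalence = 0.01185/0.1603 = 0.07393 L.
At equivalence the base is fully converted to C5H5NH+; total volume = 0.1043 L, so [C5H5NH+] = 0.01185/0.1043 = 0.1136 M.
Ka(C5H5NH+) = Kw/Kb = 1.0e-14 / 1.7 x 10^-9 = 5.88e-6.
[H^+] = sqrt(Ka x [C5H5NH+]) = sqrt(5.88e-6 x 0.1136) = 0.000817 M.
pH = -log(0.000817) = 3.09.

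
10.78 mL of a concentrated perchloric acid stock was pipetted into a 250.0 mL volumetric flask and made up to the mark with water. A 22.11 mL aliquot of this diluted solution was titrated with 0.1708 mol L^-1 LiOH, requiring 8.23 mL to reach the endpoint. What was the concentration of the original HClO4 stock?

1.47 M

n(LiOH) = 0.1708 x 0.008230 = 0.001406 mol.
n(HClO4) in the aliquot = 0.001406 mol.
[diluted HClO4] = 0.001406 / 0.02211 = 0.06358 M.
Dilution factor = 250.0/10.78 = 23.19, so [stock] = 0.06358 x 23.19 = 1.47 M.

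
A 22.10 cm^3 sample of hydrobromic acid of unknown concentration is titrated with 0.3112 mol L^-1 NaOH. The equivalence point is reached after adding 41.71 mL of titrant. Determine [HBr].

n(NaOH) delivered = 0.3112 x 0.04171 = 0.01298 mol.
For a 1:1 reaction, n(HBr) = 0.01298 mol.
[HBr] = 0.01298 mol / 0.02210 L = 0.587 M.

0.587 M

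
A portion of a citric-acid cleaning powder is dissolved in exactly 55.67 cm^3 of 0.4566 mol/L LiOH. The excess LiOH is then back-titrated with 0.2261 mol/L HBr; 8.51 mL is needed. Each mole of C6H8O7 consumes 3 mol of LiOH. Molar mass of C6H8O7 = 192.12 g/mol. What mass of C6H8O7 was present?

Total n(LiOH) added = 0.4566 x 0.05567 = 0.02542 mol.
n(HBr) used = 0.2261 x 0.008510 = 0.001924 mol, which equals the excess n(LiOH).
So n(LiOH) consumed by the sample = 0.02542 - 0.001924 = 0.02349 mol.
n(C6H8O7) = 0.02349 / 3 = 0.007832 mol.
mass = 0.007832 mol x 192.12 g/mol = 1.50 g.

1.50 g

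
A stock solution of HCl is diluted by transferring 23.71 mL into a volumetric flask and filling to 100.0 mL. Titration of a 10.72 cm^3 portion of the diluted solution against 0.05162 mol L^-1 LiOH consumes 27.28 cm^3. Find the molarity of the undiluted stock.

n(LiOH) = 0.05162 x 0.02728 = 0.001408 mol.
n(HCl) in the aliquot = 0.001408 mol.
[diluted HCl] = 0.001408 / 0.01072 = 0.1314 M.
Dilution factor = 100.0/23.71 = 4.218, so [stock] = 0.1314 x 4.218 = 0.554 M.

0.554 M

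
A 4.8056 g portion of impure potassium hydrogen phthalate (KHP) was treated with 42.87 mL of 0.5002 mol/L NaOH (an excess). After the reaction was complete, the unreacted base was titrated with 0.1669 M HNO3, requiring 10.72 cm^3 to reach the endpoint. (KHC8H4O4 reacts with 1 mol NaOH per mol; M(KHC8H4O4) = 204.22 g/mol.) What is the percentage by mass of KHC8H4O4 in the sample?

Total n(NaOH) added = 0.5002 x 0.04287 = 0.02144 mol.
n(HNO3) used = 0.1669 x 0.01072 = 0.001789 mol, which equals the excess n(NaOH).
So n(NaOH) consumed by the sample = 0.02144 - 0.001789 = 0.01965 mol.
n(KHC8H4O4) = 0.01965 / 1 = 0.01965 mol.
mass KHC8H4O4 = 0.01965 x 204.22 = 4.014 g, so %KHC8H4O4 = 4.014/4.8056 x 100 = 83.5%.

83.5%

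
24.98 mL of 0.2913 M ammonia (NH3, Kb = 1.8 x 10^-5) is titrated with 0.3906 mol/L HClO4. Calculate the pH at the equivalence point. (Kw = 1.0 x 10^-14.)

n(NH3) = 0.2913 x 0.02498 = 0.007277 mol; V(HClO4) at equivalence = 0.007277/0.3906 = 0.01863 L.
At equivalence the base is fully converted to NH4+; total volume = 0.04361 L, so [NH4+] = 0.007277/0.04361 = 0.1669 M.
Ka(NH4+) = Kw/Kb = 1.0e-14 / 1.8 x 10^-5 = 5.56e-10.
[H^+] = sqrt(Ka x [NH4+]) = sqrt(5.56e-10 x 0.1669) = 9.63e-6 M.
pH = -log(9.63e-6) = 5.02.

5.02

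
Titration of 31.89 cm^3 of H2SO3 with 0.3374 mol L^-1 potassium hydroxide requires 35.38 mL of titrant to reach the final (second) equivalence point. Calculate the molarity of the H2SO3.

n(KOH) = 0.3374 x 0.03538 = 0.01194 mol.
At the final (second) equivalence point, 2 mol OH^- react per mol H2SO3, so n(H2SO3) = 0.01194 / 2 = 0.005969 mol.
[H2SO3] = 0.005969 / 0.03189 L = 0.187 M.

0.187 M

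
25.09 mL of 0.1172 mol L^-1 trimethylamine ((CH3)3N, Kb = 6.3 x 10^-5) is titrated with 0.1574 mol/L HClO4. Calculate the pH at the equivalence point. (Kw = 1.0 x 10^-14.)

5.49

n((CH3)3N) = 0.1172 x 0.02509 = 0.002941 mol; V(HClO4) at equivalence = 0.002941/0.1574 = 0.01868 L.
At equivalence the base is fully converted to (CH3)3NH+; total volume = 0.04377 L, so [(CH3)3NH+] = 0.002941/0.04377 = 0.06718 M.
Ka((CH3)3NH+) = Kw/Kb = 1.0e-14 / 6.3 x 10^-5 = 1.59e-10.
[H^+] = sqrt(Ka x [(CH3)3NH+]) = sqrt(1.59e-10 x 0.06718) = 3.27e-6 M.
pH = -log(3.27e-6) = 5.49.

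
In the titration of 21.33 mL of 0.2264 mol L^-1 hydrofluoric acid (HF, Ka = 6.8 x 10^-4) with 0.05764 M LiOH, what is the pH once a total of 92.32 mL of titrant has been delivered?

11.64

n(acid) = 0.2264 x 0.02133 = 0.004829 mol; n(LiOH) added = 0.05764 x 0.09232 = 0.005321 mol.
Base is in excess by 0.005321 - 0.004829 = 0.0004922 mol in a total volume of 0.1136 L.
[OH^-] = 0.0004922/0.1136 = 0.004331 M, so pOH = 2.36 and pH = 14.00 - 2.36 = 11.64.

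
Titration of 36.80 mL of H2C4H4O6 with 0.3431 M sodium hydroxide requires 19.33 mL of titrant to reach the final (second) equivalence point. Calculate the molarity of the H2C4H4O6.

0.0901 M

n(NaOH) = 0.3431 x 0.01933 = 0.006632 mol.
At the final (second) equivalence point, 2 mol OH^- react per mol H2C4H4O6, so n(H2C4H4O6) = 0.006632 / 2 = 0.003316 mol.
[H2C4H4O6] = 0.003316 / 0.03680 L = 0.0901 M.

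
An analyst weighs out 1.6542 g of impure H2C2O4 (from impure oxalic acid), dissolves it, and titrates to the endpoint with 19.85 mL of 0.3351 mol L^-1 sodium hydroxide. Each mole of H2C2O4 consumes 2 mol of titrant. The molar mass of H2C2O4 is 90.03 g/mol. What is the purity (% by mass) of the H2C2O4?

18.1%

n(NaOH) = 0.3351 x 0.01985 = 0.006652 mol.
n(H2C2O4) = 0.006652 / 2 = 0.003326 mol.
mass of H2C2O4 = 0.003326 x 90.03 = 0.2994 g.
% purity = 0.2994 / 1.6542 x 100 = 18.1%.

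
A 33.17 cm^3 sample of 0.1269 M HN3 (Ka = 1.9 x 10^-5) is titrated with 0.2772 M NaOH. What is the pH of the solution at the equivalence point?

n(HN3) = 0.1269 x 0.03317 = 0.004209 mol; V(NaOH) at equivalence = 0.004209/0.2772 = 0.01518 L.
At equivalence all the acid is converted to N3-; total volume = 0.03317 + 0.01518 = 0.04835 L, so [N3-] = 0.004209/0.04835 = 0.08705 M.
Kb = Kw/Ka = 1.0e-14 / 1.9 x 10^-5 = 5.26e-10.
[OH^-] = sqrt(Kb x [N3-]) = sqrt(5.26e-10 x 0.08705) = 6.77e-6 M.
pOH = 5.17, so pH = 14.00 - 5.17 = 8.83.

8.83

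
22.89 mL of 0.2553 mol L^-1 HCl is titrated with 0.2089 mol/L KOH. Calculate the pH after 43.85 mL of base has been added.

12.70

n(acid) = 0.2553 x 0.02289 = 0.005844 mol; n(KOH) added = 0.2089 x 0.04385 = 0.009160 mol.
Base is in excess by 0.009160 - 0.005844 = 0.003316 mol in a total volume of 0.06674 L.
[OH^-] = 0.003316/0.06674 = 0.04969 M, so pOH = 1.30 and pH = 14.00 - 1.30 = 12.70.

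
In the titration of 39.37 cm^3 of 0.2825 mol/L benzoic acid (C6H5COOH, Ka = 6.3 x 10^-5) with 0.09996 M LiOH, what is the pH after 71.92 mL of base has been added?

Initial n(C6H5COOH) = 0.2825 x 0.03937 = 0.01112 mol.
n(LiOH) added = 0.09996 x 0.07192 = 0.007189 mol, converting that many moles of C6H5COOH to C6H5COO-.
Remaining n(C6H5COOH) = 0.003933 mol; n(C6H5COO-) = 0.007189 mol.
By Henderson-Hasselbalch, pH = pKa + log([A^-]/[HA]) = 4.20 + log(0.007189/0.003933) = 4.20 + (+0.26) = 4.46.

4.46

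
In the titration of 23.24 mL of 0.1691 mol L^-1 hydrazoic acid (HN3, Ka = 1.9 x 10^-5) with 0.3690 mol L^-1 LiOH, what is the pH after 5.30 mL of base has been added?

4.72

Initial n(HN3) = 0.1691 x 0.02324 = 0.003930 mol.
n(LiOH) added = 0.3690 x 0.005300 = 0.001956 mol, converting that many moles of HN3 to N3-.
Remaining n(HN3) = 0.001974 mol; n(N3-) = 0.001956 mol.
By Henderson-Hasselbalch, pH = pKa + log([A^-]/[HA]) = 4.72 + log(0.001956/0.001974) = 4.72 + (-0.00) = 4.72.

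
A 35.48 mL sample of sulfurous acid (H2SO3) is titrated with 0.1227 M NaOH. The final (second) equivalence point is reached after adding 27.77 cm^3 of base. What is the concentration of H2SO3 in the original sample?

n(NaOH) = 0.1227 x 0.02777 = 0.003407 mol.
At the final (second) equivalence point, 2 mol OH^- react per mol H2SO3, so n(H2SO3) = 0.003407 / 2 = 0.001704 mol.
[H2SO3] = 0.001704 / 0.03548 L = 0.0480 M.

0.0480 M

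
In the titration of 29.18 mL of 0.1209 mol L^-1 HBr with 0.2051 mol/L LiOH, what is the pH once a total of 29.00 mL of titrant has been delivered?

n(acid) = 0.1209 x 0.02918 = 0.003528 mol; n(LiOH) added = 0.2051 x 0.02900 = 0.005948 mol.
Base is in excess by 0.005948 - 0.003528 = 0.002420 mol in a total volume of 0.05818 L.
[OH^-] = 0.002420/0.05818 = 0.04160 M, so pOH = 1.38 and pH = 14.00 - 1.38 = 12.62.

12.62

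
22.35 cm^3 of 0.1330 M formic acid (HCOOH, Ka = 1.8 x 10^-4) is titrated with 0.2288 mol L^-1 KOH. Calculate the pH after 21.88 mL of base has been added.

12.66

n(acid) = 0.1330 x 0.02235 = 0.002973 mol; n(KOH) added = 0.2288 x 0.02188 = 0.005006 mol.
Base is in excess by 0.005006 - 0.002973 = 0.002034 mol in a total volume of 0.04423 L.
[OH^-] = 0.002034/0.04423 = 0.04598 M, so pOH = 1.34 and pH = 14.00 - 1.34 = 12.66.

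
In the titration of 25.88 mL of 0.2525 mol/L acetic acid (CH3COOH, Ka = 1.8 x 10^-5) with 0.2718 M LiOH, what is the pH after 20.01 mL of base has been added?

5.44

Initial n(CH3COOH) = 0.2525 x 0.02588 = 0.006535 mol.
n(LiOH) added = 0.2718 x 0.02001 = 0.005439 mol, converting that many moles of CH3COOH to CH3COO-.
Remaining n(CH3COOH) = 0.001096 mol; n(CH3COO-) = 0.005439 mol.
By Henderson-Hasselbalch, pH = pKa + log([A^-]/[HA]) = 4.74 + log(0.005439/0.001096) = 4.74 + (+0.70) = 5.44.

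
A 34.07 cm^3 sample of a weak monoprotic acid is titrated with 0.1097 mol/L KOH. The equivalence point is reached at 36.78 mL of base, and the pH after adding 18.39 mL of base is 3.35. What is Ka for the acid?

18.39 mL is half of the equivalence volume, so this is the half-equivalence point where [HA] = [A^-].
At half-equivalence pH = pKa, so pKa = 3.35.
Ka = 10^(-3.35) = 4.5 x 10^-4.

4.5 x 10^-4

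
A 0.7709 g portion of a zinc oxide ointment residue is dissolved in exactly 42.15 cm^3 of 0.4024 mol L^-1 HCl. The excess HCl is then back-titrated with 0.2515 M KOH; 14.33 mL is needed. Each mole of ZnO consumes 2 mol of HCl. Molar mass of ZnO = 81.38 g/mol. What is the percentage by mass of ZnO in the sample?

70.5%

Total n(HCl) added = 0.4024 x 0.04215 = 0.01696 mol.
n(KOH) used = 0.2515 x 0.01433 = 0.003604 mol, which equals the excess n(HCl).
So n(HCl) consumed by the sample = 0.01696 - 0.003604 = 0.01336 mol.
n(ZnO) = 0.01336 / 2 = 0.006679 mol.
mass ZnO = 0.006679 x 81.38 = 0.5435 g, so %ZnO = 0.5435/0.7709 x 100 = 70.5%.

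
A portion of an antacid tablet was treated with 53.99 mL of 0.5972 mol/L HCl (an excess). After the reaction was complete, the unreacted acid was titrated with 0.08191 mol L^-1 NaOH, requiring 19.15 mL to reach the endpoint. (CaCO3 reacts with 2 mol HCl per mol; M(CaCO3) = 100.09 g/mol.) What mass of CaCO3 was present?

1.54 g

Total n(HCl) added = 0.5972 x 0.05399 = 0.03224 mol.
n(NaOH) used = 0.08191 x 0.01915 = 0.001569 mol, which equals the excess n(HCl).
So n(HCl) consumed by the sample = 0.03224 - 0.001569 = 0.03067 mol.
n(CaCO3) = 0.03067 / 2 = 0.01534 mol.
mass = 0.01534 mol x 100.09 g/mol = 1.54 g.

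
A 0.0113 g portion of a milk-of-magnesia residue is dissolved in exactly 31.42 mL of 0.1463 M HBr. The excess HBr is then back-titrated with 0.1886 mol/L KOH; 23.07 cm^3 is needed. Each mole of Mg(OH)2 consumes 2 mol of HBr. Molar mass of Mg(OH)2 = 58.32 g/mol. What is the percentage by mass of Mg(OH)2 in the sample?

Total n(HBr) added = 0.1463 x 0.03142 = 0.004597 mol.
n(KOH) used = 0.1886 x 0.02307 = 0.004351 mol, which equals the excess n(HBr).
So n(HBr) consumed by the sample = 0.004597 - 0.004351 = 0.0002457 mol.
n(Mg(OH)2) = 0.0002457 / 2 = 0.0001229 mol.
mass Mg(OH)2 = 0.0001229 x 58.32 = 0.007166 g, so %Mg(OH)2 = 0.007166/0.0113 x 100 = 63.4%.

63.4%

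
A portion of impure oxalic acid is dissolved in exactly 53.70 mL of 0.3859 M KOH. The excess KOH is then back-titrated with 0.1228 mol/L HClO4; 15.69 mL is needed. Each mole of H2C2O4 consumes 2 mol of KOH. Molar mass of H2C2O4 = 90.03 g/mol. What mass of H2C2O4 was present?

0.846 g

Total n(KOH) added = 0.3859 x 0.05370 = 0.02072 mol.
n(HClO4) used = 0.1228 x 0.01569 = 0.001927 mol, which equals the excess n(KOH).
So n(KOH) consumed by the sample = 0.02072 - 0.001927 = 0.01880 mol.
n(H2C2O4) = 0.01880 / 2 = 0.009398 mol.
mass = 0.009398 mol x 90.03 g/mol = 0.846 g.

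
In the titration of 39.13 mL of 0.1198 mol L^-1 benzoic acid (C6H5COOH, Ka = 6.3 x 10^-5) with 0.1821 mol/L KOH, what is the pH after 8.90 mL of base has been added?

Initial n(C6H5COOH) = 0.1198 x 0.03913 = 0.004688 mol.
n(KOH) added = 0.1821 x 0.008900 = 0.001621 mol, converting that many moles of C6H5COOH to C6H5COO-.
Remaining n(C6H5COOH) = 0.003067 mol; n(C6H5COO-) = 0.001621 mol.
By Henderson-Hasselbalch, pH = pKa + log([A^-]/[HA]) = 4.20 + log(0.001621/0.003067) = 4.20 + (-0.28) = 3.92.

3.92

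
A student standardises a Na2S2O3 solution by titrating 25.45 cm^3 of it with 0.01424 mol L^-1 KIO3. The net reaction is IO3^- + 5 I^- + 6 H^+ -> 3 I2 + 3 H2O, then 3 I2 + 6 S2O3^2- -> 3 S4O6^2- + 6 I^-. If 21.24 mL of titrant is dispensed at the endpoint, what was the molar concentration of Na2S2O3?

n(KIO3) = 0.01424 x 0.02124 = 0.0003025 mol.
From the balanced equation, 1 mol KIO3 reacts with 6 mol Na2S2O3, so n(Na2S2O3) = 0.0003025 x 6/1 = 0.001815 mol.
[Na2S2O3] = 0.001815 / 0.02545 L = 0.0713 M.

0.0713 M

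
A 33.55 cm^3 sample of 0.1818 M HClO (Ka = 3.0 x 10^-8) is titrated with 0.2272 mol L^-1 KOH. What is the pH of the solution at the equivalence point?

10.26

n(HClO) = 0.1818 x 0.03355 = 0.006099 mol; V(KOH) at equivalence = 0.006099/0.2272 = 0.02685 L.
At equivalence all the acid is converted to ClO-; total volume = 0.03355 + 0.02685 = 0.06040 L, so [ClO-] = 0.006099/0.06040 = 0.1010 M.
Kb = Kw/Ka = 1.0e-14 / 3.0 x 10^-8 = 3.33e-7.
[OH^-] = sqrt(Kb x [ClO-]) = sqrt(3.33e-7 x 0.1010) = 0.000183 M.
pOH = 3.74, so pH = 14.00 - 3.74 = 10.26.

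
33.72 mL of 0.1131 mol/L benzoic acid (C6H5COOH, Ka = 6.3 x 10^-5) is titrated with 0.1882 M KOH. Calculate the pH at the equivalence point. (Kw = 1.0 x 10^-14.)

8.52

n(C6H5COOH) = 0.1131 x 0.03372 = 0.003814 mol; V(KOH) at equivalence = 0.003814/0.1882 = 0.02026 L.
At equivalence all the acid is converted to C6H5COO-; total volume = 0.03372 + 0.02026 = 0.05398 L, so [C6H5COO-] = 0.003814/0.05398 = 0.07065 M.
Kb = Kw/Ka = 1.0e-14 / 6.3 x 10^-5 = 1.59e-10.
[OH^-] = sqrt(Kb x [C6H5COO-]) = sqrt(1.59e-10 x 0.07065) = 3.35e-6 M.
pOH = 5.48, so pH = 14.00 - 5.48 = 8.52.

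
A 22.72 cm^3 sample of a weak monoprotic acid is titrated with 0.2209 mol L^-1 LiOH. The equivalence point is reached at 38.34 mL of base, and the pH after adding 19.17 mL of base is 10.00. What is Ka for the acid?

1.0 x 10^-10

19.17 mL is half of the equivalence volume, so this is the half-equivalence point where [HA] = [A^-].
At half-equivalence pH = pKa, so pKa = 10.00.
Ka = 10^(-10.00) = 1.0 x 10^-10.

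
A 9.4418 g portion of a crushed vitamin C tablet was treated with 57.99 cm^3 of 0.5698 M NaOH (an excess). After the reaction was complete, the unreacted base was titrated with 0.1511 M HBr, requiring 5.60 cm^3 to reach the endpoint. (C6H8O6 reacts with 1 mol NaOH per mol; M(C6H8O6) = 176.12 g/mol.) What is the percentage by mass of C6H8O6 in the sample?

60.1%

Total n(NaOH) added = 0.5698 x 0.05799 = 0.03304 mol.
n(HBr) used = 0.1511 x 0.005600 = 0.0008462 mol, which equals the excess n(NaOH).
So n(NaOH) consumed by the sample = 0.03304 - 0.0008462 = 0.03220 mol.
n(C6H8O6) = 0.03220 / 1 = 0.03220 mol.
mass C6H8O6 = 0.03220 x 176.12 = 5.670 g, so %C6H8O6 = 5.670/9.4418 x 100 = 60.1%.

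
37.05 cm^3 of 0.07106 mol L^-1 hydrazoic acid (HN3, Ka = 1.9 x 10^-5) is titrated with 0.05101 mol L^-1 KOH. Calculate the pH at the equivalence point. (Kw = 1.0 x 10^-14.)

8.60

n(HN3) = 0.07106 x 0.03705 = 0.002633 mol; V(KOH) at equivalence = 0.002633/0.05101 = 0.05161 L.
At equivalence all the acid is converted to N3-; total volume = 0.03705 + 0.05161 = 0.08866 L, so [N3-] = 0.002633/0.08866 = 0.02969 M.
Kb = Kw/Ka = 1.0e-14 / 1.9 x 10^-5 = 5.26e-10.
[OH^-] = sqrt(Kb x [N3-]) = sqrt(5.26e-10 x 0.02969) = 3.95e-6 M.
pOH = 5.40, so pH = 14.00 - 5.40 = 8.60.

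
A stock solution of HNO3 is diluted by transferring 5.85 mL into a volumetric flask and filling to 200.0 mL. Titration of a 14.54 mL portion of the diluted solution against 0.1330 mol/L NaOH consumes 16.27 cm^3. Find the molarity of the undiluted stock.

n(NaOH) = 0.1330 x 0.01627 = 0.002164 mol.
n(HNO3) in the aliquot = 0.002164 mol.
[diluted HNO3] = 0.002164 / 0.01454 = 0.1488 M.
Dilution factor = 200.0/5.850 = 34.19, so [stock] = 0.1488 x 34.19 = 5.09 M.

5.09 M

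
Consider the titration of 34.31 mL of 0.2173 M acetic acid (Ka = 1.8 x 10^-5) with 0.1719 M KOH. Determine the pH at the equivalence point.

n(CH3COOH) = 0.2173 x 0.03431 = 0.007456 mol; V(KOH) at equivalence = 0.007456/0.1719 = 0.04337 L.
At equivalence all the acid is converted to CH3COO-; total volume = 0.03431 + 0.04337 = 0.07768 L, so [CH3COO-] = 0.007456/0.07768 = 0.09598 M.
Kb = Kw/Ka = 1.0e-14 / 1.8 x 10^-5 = 5.56e-10.
[OH^-] = sqrt(Kb x [CH3COO-]) = sqrt(5.56e-10 x 0.09598) = 7.30e-6 M.
pOH = 5.14, so pH = 14.00 - 5.14 = 8.86.

8.86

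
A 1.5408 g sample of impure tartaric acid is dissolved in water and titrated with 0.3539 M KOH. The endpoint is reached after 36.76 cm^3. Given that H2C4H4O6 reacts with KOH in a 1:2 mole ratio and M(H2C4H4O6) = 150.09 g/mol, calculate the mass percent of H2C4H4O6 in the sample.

n(KOH) = 0.3539 x 0.03676 = 0.01301 mol.
n(H2C4H4O6) = 0.01301 / 2 = 0.006505 mol.
mass of H2C4H4O6 = 0.006505 x 150.09 = 0.9763 g.
% purity = 0.9763 / 1.5408 x 100 = 63.4%.

63.4%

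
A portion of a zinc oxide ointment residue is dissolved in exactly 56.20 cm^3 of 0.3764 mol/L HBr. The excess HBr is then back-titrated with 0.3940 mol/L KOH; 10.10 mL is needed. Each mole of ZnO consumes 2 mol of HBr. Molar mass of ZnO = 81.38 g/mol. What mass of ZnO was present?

0.699 g

Total n(HBr) added = 0.3764 x 0.05620 = 0.02115 mol.
n(KOH) used = 0.3940 x 0.01010 = 0.003979 mol, which equals the excess n(HBr).
So n(HBr) consumed by the sample = 0.02115 - 0.003979 = 0.01717 mol.
n(ZnO) = 0.01717 / 2 = 0.008587 mol.
mass = 0.008587 mol x 81.38 g/mol = 0.699 g.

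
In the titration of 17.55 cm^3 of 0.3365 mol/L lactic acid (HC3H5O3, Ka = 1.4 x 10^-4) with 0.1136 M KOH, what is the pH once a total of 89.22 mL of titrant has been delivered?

n(acid) = 0.3365 x 0.01755 = 0.005906 mol; n(KOH) added = 0.1136 x 0.08922 = 0.01014 mol.
Base is in excess by 0.01014 - 0.005906 = 0.004230 mol in a total volume of 0.1068 L.
[OH^-] = 0.004230/0.1068 = 0.03962 M, so pOH = 1.40 and pH = 14.00 - 1.40 = 12.60.

12.60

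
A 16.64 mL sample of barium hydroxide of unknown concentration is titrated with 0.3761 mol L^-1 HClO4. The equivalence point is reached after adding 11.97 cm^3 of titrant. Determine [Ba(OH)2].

0.135 M

n(HClO4) delivered = 0.3761 x 0.01197 = 0.004502 mol.
The reaction is 1 Ba(OH)2 + 2 HClO4, so n(Ba(OH)2) = 0.004502 x 1/2 = 0.002251 mol.
[Ba(OH)2] = 0.002251 mol / 0.01664 L = 0.135 M.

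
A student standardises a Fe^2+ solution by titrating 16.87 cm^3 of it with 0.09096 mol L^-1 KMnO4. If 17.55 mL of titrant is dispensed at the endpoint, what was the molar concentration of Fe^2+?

n(KMnO4) = 0.09096 x 0.01755 = 0.001596 mol.
From the balanced equation, 1 mol KMnO4 reacts with 5 mol Fe^2+, so n(Fe^2+) = 0.001596 x 5/1 = 0.007982 mol.
[Fe^2+] = 0.007982 / 0.01687 L = 0.473 M.

0.473 M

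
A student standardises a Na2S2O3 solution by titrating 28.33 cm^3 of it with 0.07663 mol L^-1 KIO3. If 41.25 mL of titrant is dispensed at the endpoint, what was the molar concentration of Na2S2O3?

0.669 M

n(KIO3) = 0.07663 x 0.04125 = 0.003161 mol.
From the balanced equation, 1 mol KIO3 reacts with 6 mol Na2S2O3, so n(Na2S2O3) = 0.003161 x 6/1 = 0.01897 mol.
[Na2S2O3] = 0.01897 / 0.02833 L = 0.669 M.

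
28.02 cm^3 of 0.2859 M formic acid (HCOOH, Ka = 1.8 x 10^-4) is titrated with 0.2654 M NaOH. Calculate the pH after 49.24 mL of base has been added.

12.82

n(acid) = 0.2859 x 0.02802 = 0.008011 mol; n(NaOH) added = 0.2654 x 0.04924 = 0.01307 mol.
Base is in excess by 0.01307 - 0.008011 = 0.005057 mol in a total volume of 0.07726 L.
[OH^-] = 0.005057/0.07726 = 0.06546 M, so pOH = 1.18 and pH = 14.00 - 1.18 = 12.82.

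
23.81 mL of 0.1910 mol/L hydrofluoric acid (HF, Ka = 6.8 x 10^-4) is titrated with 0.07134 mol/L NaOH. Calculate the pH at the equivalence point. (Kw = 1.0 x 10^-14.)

n(HF) = 0.1910 x 0.02381 = 0.004548 mol; V(NaOH) at equivalence = 0.004548/0.07134 = 0.06375 L.
At equivalence all the acid is converted to F-; total volume = 0.02381 + 0.06375 = 0.08756 L, so [F-] = 0.004548/0.08756 = 0.05194 M.
Kb = Kw/Ka = 1.0e-14 / 6.8 x 10^-4 = 1.47e-11.
[OH^-] = sqrt(Kb x [F-]) = sqrt(1.47e-11 x 0.05194) = 8.74e-7 M.
pOH = 6.06, so pH = 14.00 - 6.06 = 7.94.

7.94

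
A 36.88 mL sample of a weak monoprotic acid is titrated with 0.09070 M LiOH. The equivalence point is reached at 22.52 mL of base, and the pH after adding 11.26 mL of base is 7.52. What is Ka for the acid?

3.0 x 10^-8

11.26 mL is half of the equivalence volume, so this is the half-equivalence point where [HA] = [A^-].
At half-equivalence pH = pKa, so pKa = 7.52.
Ka = 10^(-7.52) = 3.0 x 10^-8.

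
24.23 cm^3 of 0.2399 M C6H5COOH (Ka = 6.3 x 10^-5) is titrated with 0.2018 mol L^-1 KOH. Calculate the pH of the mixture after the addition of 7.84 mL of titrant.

3.77

Initial n(C6H5COOH) = 0.2399 x 0.02423 = 0.005813 mol.
n(KOH) added = 0.2018 x 0.007840 = 0.001582 mol, converting that many moles of C6H5COOH to C6H5COO-.
Remaining n(C6H5COOH) = 0.004231 mol; n(C6H5COO-) = 0.001582 mol.
By Henderson-Hasselbalch, pH = pKa + log([A^-]/[HA]) = 4.20 + log(0.001582/0.004231) = 4.20 + (-0.43) = 3.77.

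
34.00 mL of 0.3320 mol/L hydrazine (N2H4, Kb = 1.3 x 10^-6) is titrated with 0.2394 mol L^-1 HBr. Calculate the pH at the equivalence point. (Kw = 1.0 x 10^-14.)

n(N2H4) = 0.3320 x 0.03400 = 0.01129 mol; V(HBr) at equivalence = 0.01129/0.2394 = 0.04715 L.
At equivalence the base is fully converted to N2H5+; total volume = 0.08115 L, so [N2H5+] = 0.01129/0.08115 = 0.1391 M.
Ka(N2H5+) = Kw/Kb = 1.0e-14 / 1.3 x 10^-6 = 7.69e-9.
[H^+] = sqrt(Ka x [N2H5+]) = sqrt(7.69e-9 x 0.1391) = 3.27e-5 M.
pH = -log(3.27e-5) = 4.49.

4.49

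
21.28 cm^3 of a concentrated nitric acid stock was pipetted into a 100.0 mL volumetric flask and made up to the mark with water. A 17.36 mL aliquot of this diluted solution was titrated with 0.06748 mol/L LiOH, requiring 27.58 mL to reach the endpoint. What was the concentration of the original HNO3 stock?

n(LiOH) = 0.06748 x 0.02758 = 0.001861 mol.
n(HNO3) in the aliquot = 0.001861 mol.
[diluted HNO3] = 0.001861 / 0.01736 = 0.1072 M.
Dilution factor = 100.0/21.28 = 4.699, so [stock] = 0.1072 x 4.699 = 0.504 M.

0.504 M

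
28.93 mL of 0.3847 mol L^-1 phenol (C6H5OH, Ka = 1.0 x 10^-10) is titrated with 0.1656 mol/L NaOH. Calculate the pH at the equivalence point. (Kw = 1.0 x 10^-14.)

n(C6H5OH) = 0.3847 x 0.02893 = 0.01113 mol; V(NaOH) at equivalence = 0.01113/0.1656 = 0.06721 L.
At equivalence all the acid is converted to C6H5O-; total volume = 0.02893 + 0.06721 = 0.09614 L, so [C6H5O-] = 0.01113/0.09614 = 0.1158 M.
Kb = Kw/Ka = 1.0e-14 / 1.0 x 10^-10 = 0.000100.
[OH^-] = sqrt(Kb x [C6H5O-]) = sqrt(0.000100 x 0.1158) = 0.00340 M.
pOH = 2.47, so pH = 14.00 - 2.47 = 11.53.

11.53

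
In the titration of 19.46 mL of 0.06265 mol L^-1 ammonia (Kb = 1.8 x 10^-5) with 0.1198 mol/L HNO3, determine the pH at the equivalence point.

5.32

n(NH3) = 0.06265 x 0.01946 = 0.001219 mol; V(HNO3) at equivalence = 0.001219/0.1198 = 0.01018 L.
At equivalence the base is fully converted to NH4+; total volume = 0.02964 L, so [NH4+] = 0.001219/0.02964 = 0.04114 M.
Ka(NH4+) = Kw/Kb = 1.0e-14 / 1.8 x 10^-5 = 5.56e-10.
[H^+] = sqrt(Ka x [NH4+]) = sqrt(5.56e-10 x 0.04114) = 4.78e-6 M.
pH = -log(4.78e-6) = 5.32.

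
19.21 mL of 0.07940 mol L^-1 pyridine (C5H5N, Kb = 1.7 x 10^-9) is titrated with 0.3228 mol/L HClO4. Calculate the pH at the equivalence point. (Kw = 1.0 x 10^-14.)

n(C5H5N) = 0.07940 x 0.01921 = 0.001525 mol; V(HClO4) at equivalence = 0.001525/0.3228 = 0.004725 L.
At equivalence the base is fully converted to C5H5NH+; total volume = 0.02394 L, so [C5H5NH+] = 0.001525/0.02394 = 0.06373 M.
Ka(C5H5NH+) = Kw/Kb = 1.0e-14 / 1.7 x 10^-9 = 5.88e-6.
[H^+] = sqrt(Ka x [C5H5NH+]) = sqrt(5.88e-6 x 0.06373) = 0.000612 M.
pH = -log(0.000612) = 3.21.

3.21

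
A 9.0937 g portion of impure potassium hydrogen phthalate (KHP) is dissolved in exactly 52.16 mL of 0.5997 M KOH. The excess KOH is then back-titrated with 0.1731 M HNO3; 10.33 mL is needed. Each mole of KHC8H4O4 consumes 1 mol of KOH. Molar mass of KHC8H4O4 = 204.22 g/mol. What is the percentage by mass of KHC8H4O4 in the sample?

Total n(KOH) added = 0.5997 x 0.05216 = 0.03128 mol.
n(HNO3) used = 0.1731 x 0.01033 = 0.001788 mol, which equals the excess n(KOH).
So n(KOH) consumed by the sample = 0.03128 - 0.001788 = 0.02949 mol.
n(KHC8H4O4) = 0.02949 / 1 = 0.02949 mol.
mass KHC8H4O4 = 0.02949 x 204.22 = 6.023 g, so %KHC8H4O4 = 6.023/9.0937 x 100 = 66.2%.

66.2%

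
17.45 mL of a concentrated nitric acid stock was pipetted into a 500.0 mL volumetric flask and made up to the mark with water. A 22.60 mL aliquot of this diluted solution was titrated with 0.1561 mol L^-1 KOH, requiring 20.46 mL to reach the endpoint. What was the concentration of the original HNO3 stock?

n(KOH) = 0.1561 x 0.02046 = 0.003194 mol.
n(HNO3) in the aliquot = 0.003194 mol.
[diluted HNO3] = 0.003194 / 0.02260 = 0.1413 M.
Dilution factor = 500.0/17.45 = 28.65, so [stock] = 0.1413 x 28.65 = 4.05 M.

4.05 M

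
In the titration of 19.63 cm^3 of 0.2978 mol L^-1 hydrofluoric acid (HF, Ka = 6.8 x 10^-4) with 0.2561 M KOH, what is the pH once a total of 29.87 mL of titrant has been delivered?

12.56

n(acid) = 0.2978 x 0.01963 = 0.005846 mol; n(KOH) added = 0.2561 x 0.02987 = 0.007650 mol.
Base is in excess by 0.007650 - 0.005846 = 0.001804 mol in a total volume of 0.04950 L.
[OH^-] = 0.001804/0.04950 = 0.03644 M, so pOH = 1.44 and pH = 14.00 - 1.44 = 12.56.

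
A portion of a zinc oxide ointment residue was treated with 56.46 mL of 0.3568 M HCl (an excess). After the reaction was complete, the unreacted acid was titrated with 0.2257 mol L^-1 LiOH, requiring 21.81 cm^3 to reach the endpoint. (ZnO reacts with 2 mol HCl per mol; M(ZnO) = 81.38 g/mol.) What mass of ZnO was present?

0.619 g

Total n(HCl) added = 0.3568 x 0.05646 = 0.02014 mol.
n(LiOH) used = 0.2257 x 0.02181 = 0.004923 mol, which equals the excess n(HCl).
So n(HCl) consumed by the sample = 0.02014 - 0.004923 = 0.01522 mol.
n(ZnO) = 0.01522 / 2 = 0.007611 mol.
mass = 0.007611 mol x 81.38 g/mol = 0.619 g.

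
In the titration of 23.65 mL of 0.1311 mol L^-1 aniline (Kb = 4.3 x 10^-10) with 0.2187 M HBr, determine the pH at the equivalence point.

2.86

n(C6H5NH2) = 0.1311 x 0.02365 = 0.003101 mol; V(HBr) at equivalence = 0.003101/0.2187 = 0.01418 L.
At equivalence the base is fully converted to C6H5NH3+; total volume = 0.03783 L, so [C6H5NH3+] = 0.003101/0.03783 = 0.08197 M.
Ka(C6H5NH3+) = Kw/Kb = 1.0e-14 / 4.3 x 10^-10 = 2.33e-5.
[H^+] = sqrt(Ka x [C6H5NH3+]) = sqrt(2.33e-5 x 0.08197) = 0.00138 M.
pH = -log(0.00138) = 2.86.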